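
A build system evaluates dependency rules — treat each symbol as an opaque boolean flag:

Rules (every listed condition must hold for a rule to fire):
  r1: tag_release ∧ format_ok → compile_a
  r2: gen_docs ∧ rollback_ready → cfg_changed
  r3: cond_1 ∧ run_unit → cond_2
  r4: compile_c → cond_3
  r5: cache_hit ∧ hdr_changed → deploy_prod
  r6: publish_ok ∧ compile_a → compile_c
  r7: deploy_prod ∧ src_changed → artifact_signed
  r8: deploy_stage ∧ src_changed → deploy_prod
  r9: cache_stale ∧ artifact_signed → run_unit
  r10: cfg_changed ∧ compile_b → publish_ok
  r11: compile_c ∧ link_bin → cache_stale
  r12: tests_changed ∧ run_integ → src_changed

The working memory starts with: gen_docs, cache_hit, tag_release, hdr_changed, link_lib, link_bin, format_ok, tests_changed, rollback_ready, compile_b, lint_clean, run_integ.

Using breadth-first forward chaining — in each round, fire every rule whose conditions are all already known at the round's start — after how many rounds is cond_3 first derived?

4

[1] r1 [tag_release ∧ format_ok → compile_a]; r2 [gen_docs ∧ rollback_ready → cfg_changed]; r5 [cache_hit ∧ hdr_changed → deploy_prod]; r12 [tests_changed ∧ run_integ → src_changed]. ⇒ new: compile_a, cfg_changed, deploy_prod, src_changed.
[2] r7 [deploy_prod ∧ src_changed → artifact_signed]; r10 [cfg_changed ∧ compile_b → publish_ok]. ⇒ new: artifact_signed, publish_ok.
[3] r6 [publish_ok ∧ compile_a → compile_c]. ⇒ new: compile_c.
[4] r4 [compile_c → cond_3]; r11 [compile_c ∧ link_bin → cache_stale]. ⇒ new: cond_3, cache_stale.
cond_3 first appears in round 4.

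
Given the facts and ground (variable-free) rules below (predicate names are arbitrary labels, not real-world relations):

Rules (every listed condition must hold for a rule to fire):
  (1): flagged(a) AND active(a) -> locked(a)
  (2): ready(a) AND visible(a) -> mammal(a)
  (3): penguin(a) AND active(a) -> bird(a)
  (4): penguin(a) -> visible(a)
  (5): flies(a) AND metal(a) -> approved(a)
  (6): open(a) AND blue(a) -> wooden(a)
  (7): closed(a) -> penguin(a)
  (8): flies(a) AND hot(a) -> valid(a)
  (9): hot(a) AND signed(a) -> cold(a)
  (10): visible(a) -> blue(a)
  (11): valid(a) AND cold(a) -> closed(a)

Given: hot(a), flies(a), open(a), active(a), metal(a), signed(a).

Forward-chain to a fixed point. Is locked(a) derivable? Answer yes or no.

no

Round 1: (5) [flies(a) AND metal(a) -> approved(a)]; (8) [flies(a) AND hot(a) -> valid(a)]; (9) [hot(a) AND signed(a) -> cold(a)]. Adds approved(a), valid(a), cold(a).
Round 2: (11) [valid(a) AND cold(a) -> closed(a)]. Adds closed(a).
Round 3: (7) [closed(a) -> penguin(a)]. Adds penguin(a).
Round 4: (3) [penguin(a) AND active(a) -> bird(a)]; (4) [penguin(a) -> visible(a)]. Adds bird(a), visible(a).
Round 5: (10) [visible(a) -> blue(a)]. Adds blue(a).
Round 6: (6) [open(a) AND blue(a) -> wooden(a)]. Adds wooden(a).
Fixed point reached. locked(a) is concluded only by (1); (1) needs flagged(a) (never derived).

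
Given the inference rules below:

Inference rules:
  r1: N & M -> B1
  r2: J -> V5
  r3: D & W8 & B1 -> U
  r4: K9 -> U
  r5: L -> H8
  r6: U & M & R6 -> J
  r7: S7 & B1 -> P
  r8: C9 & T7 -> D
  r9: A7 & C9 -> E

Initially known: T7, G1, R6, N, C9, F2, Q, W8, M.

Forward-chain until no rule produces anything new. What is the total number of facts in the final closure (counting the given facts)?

14

[1] r1 [N & M -> B1]; r8 [C9 & T7 -> D]. ⇒ new: B1, D.
[2] r3 [D & W8 & B1 -> U]. ⇒ new: U.
[3] r6 [U & M & R6 -> J]. ⇒ new: J.
[4] r2 [J -> V5]. ⇒ new: V5.
Closure: {B1, C9, D, F2, G1, J, M, N, Q, R6, T7, U, V5, W8} — 14 facts.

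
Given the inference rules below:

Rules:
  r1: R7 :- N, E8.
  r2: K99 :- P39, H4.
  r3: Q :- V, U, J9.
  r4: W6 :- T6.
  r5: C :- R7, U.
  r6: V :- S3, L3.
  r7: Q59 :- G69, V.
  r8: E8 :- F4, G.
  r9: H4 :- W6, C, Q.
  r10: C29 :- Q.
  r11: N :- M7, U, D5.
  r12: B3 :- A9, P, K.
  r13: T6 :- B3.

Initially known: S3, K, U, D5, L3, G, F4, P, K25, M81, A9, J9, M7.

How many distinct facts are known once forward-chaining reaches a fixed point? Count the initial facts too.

Round 1 fires r6, r8, r11, r12, giving V, E8, N, B3.
Round 2 fires r1, r3, r13, giving R7, Q, T6.
Round 3 fires r4, r5, r10, giving W6, C, C29.
Round 4 fires r9, giving H4.
Closure: {A9, B3, C, C29, D5, E8, F4, G, H4, J9, K, K25, L3, M7, M81, N, P, Q, R7, S3, T6, U, V, W6} — 24 facts.

24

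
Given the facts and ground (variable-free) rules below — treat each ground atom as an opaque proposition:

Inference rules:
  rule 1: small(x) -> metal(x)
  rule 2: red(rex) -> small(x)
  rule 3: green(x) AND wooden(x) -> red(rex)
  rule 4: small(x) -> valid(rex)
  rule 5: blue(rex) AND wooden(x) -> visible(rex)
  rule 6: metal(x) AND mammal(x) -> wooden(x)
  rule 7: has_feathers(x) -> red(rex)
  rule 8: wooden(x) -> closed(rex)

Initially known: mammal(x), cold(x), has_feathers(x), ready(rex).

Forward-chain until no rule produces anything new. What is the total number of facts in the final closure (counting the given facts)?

10

[1] rule 7 [has_feathers(x) -> red(rex)]. ⇒ new: red(rex).
[2] rule 2 [red(rex) -> small(x)]. ⇒ new: small(x).
[3] rule 1 [small(x) -> metal(x)]; rule 4 [small(x) -> valid(rex)]. ⇒ new: metal(x), valid(rex).
[4] rule 6 [metal(x) AND mammal(x) -> wooden(x)]. ⇒ new: wooden(x).
[5] rule 8 [wooden(x) -> closed(rex)]. ⇒ new: closed(rex).
Closure: {closed(rex), cold(x), has_feathers(x), mammal(x), metal(x), ready(rex), red(rex), small(x), valid(rex), wooden(x)} — 10 facts.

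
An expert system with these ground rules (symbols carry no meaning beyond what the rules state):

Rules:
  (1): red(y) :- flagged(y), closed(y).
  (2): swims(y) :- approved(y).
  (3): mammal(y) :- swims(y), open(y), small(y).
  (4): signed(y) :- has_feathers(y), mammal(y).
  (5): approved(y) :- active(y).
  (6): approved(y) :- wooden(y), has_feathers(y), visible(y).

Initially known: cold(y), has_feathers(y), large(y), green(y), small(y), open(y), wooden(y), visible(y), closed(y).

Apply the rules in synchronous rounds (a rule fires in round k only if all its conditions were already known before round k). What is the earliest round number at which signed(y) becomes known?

4

Round 1 — (6), derive approved(y).
Round 2 — (2), derive swims(y).
Round 3 — (3), derive mammal(y).
Round 4 — (4), derive signed(y).
signed(y) first appears in round 4.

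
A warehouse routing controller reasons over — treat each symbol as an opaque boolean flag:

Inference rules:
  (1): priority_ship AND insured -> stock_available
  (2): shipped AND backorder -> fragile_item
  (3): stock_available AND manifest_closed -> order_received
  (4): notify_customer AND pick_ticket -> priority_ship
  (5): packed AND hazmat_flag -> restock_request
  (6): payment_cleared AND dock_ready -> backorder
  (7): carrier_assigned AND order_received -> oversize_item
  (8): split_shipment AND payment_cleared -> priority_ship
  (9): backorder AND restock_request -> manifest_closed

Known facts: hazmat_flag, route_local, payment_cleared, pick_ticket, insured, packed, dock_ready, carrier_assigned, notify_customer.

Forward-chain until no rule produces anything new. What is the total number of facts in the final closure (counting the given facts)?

Round 1: (4) [notify_customer AND pick_ticket -> priority_ship]; (5) [packed AND hazmat_flag -> restock_request]; (6) [payment_cleared AND dock_ready -> backorder]. Adds priority_ship, restock_request, backorder.
Round 2: (1) [priority_ship AND insured -> stock_available]; (9) [backorder AND restock_request -> manifest_closed]. Adds stock_available, manifest_closed.
Round 3: (3) [stock_available AND manifest_closed -> order_received]. Adds order_received.
Round 4: (7) [carrier_assigned AND order_received -> oversize_item]. Adds oversize_item.
Closure: {backorder, carrier_assigned, dock_ready, hazmat_flag, insured, manifest_closed, notify_customer, order_received, oversize_item, packed, payment_cleared, pick_ticket, priority_ship, restock_request, route_local, stock_available} — 16 facts.

16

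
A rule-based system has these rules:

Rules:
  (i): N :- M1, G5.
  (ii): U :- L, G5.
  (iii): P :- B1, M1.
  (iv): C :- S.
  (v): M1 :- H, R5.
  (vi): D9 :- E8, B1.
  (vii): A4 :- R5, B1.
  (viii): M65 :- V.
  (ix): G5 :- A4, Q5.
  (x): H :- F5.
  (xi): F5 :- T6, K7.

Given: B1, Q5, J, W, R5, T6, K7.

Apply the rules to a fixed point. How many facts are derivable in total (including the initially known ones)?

14

[1] (vii) [A4 :- R5, B1.]; (xi) [F5 :- T6, K7.]. ⇒ new: A4, F5.
[2] (ix) [G5 :- A4, Q5.]; (x) [H :- F5.]. ⇒ new: G5, H.
[3] (v) [M1 :- H, R5.]. ⇒ new: M1.
[4] (i) [N :- M1, G5.]; (iii) [P :- B1, M1.]. ⇒ new: N, P.
Closure: {A4, B1, F5, G5, H, J, K7, M1, N, P, Q5, R5, T6, W} — 14 facts.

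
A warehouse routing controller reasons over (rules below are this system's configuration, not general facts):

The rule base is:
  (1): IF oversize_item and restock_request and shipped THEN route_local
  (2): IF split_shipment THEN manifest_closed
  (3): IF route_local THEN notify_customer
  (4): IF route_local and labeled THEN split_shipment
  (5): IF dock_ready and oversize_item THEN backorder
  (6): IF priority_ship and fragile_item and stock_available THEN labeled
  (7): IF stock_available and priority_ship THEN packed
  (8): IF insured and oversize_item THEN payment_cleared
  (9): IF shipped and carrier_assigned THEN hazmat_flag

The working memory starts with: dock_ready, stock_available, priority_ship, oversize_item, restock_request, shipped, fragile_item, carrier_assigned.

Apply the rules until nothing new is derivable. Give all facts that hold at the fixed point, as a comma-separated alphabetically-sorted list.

backorder, carrier_assigned, dock_ready, fragile_item, hazmat_flag, labeled, manifest_closed, notify_customer, oversize_item, packed, priority_ship, restock_request, route_local, shipped, split_shipment, stock_available

[1] (1) [IF oversize_item and restock_request and shipped THEN route_local]; (5) [IF dock_ready and oversize_item THEN backorder]; (6) [IF priority_ship and fragile_item and stock_available THEN labeled]; (7) [IF stock_available and priority_ship THEN packed]; (9) [IF shipped and carrier_assigned THEN hazmat_flag]. ⇒ new: route_local, backorder, labeled, packed, hazmat_flag.
[2] (3) [IF route_local THEN notify_customer]; (4) [IF route_local and labeled THEN split_shipment]. ⇒ new: notify_customer, split_shipment.
[3] (2) [IF split_shipment THEN manifest_closed]. ⇒ new: manifest_closed.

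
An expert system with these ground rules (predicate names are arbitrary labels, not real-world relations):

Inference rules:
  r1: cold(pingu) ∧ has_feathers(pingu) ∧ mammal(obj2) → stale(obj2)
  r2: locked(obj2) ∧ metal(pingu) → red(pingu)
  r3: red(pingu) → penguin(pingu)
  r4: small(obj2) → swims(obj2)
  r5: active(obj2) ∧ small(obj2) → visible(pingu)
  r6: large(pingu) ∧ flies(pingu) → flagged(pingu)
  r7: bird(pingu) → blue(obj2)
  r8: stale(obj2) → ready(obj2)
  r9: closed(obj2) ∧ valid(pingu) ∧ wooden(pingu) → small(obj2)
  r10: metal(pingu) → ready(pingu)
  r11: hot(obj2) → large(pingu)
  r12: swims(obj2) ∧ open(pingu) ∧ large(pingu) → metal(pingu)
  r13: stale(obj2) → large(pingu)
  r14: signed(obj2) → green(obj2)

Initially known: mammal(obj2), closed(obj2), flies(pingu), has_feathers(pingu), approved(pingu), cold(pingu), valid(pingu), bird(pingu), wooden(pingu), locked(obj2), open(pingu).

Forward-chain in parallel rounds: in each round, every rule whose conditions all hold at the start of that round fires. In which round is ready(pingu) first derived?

Round 1 — r1, r7, r9, derive stale(obj2), blue(obj2), small(obj2).
Round 2 — r4, r8, r13, derive swims(obj2), ready(obj2), large(pingu).
Round 3 — r6, r12, derive flagged(pingu), metal(pingu).
Round 4 — r2, r10, derive red(pingu), ready(pingu).
ready(pingu) first appears in round 4.

4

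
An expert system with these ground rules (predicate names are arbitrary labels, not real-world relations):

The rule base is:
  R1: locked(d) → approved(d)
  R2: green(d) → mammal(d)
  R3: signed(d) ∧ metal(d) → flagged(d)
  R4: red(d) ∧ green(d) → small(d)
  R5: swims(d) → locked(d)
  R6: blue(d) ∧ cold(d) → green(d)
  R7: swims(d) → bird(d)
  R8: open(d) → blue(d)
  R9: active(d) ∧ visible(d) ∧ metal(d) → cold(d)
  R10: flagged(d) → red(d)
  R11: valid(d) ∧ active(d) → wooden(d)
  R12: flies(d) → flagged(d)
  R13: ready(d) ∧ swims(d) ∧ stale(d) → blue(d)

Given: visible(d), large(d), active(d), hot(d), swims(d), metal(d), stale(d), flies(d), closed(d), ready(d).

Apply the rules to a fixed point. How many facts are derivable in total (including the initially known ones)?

20

Round 1: R5 [swims(d) → locked(d)]; R7 [swims(d) → bird(d)]; R9 [active(d) ∧ visible(d) ∧ metal(d) → cold(d)]; R12 [flies(d) → flagged(d)]; R13 [ready(d) ∧ swims(d) ∧ stale(d) → blue(d)]. New: locked(d), bird(d), cold(d), flagged(d), blue(d).
Round 2: R1 [locked(d) → approved(d)]; R6 [blue(d) ∧ cold(d) → green(d)]; R10 [flagged(d) → red(d)]. New: approved(d), green(d), red(d).
Round 3: R2 [green(d) → mammal(d)]; R4 [red(d) ∧ green(d) → small(d)]. New: mammal(d), small(d).
Closure: {active(d), approved(d), bird(d), blue(d), closed(d), cold(d), flagged(d), flies(d), green(d), hot(d), large(d), locked(d), mammal(d), metal(d), ready(d), red(d), small(d), stale(d), swims(d), visible(d)} — 20 facts.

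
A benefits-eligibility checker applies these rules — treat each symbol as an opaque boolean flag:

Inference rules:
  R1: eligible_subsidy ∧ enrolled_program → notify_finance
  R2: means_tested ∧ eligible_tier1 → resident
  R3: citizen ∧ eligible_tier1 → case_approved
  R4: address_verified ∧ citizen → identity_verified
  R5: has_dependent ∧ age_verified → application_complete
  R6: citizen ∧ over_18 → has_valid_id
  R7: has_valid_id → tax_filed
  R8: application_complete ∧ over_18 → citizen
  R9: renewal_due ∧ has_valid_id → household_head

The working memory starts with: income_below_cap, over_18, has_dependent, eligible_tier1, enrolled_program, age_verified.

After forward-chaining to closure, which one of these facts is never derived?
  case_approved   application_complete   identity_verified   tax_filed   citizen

identity_verified

Round 1 fires R5, giving application_complete.
Round 2 fires R8, giving citizen.
Round 3 fires R3, R6, giving case_approved, has_valid_id.
Round 4 fires R7, giving tax_filed.
Derived: case_approved (round 3), tax_filed (round 4), application_complete (round 1), citizen (round 2). identity_verified never appears in any round.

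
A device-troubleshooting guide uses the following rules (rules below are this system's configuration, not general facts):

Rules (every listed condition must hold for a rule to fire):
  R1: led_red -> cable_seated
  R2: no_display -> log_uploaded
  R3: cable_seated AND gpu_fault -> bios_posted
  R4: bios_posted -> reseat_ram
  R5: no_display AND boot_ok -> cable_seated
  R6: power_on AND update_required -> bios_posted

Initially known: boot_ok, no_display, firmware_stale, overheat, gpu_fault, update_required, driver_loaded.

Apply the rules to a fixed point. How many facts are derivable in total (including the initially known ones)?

11

Round 1: R2 [no_display -> log_uploaded]; R5 [no_display AND boot_ok -> cable_seated]. Adds log_uploaded, cable_seated.
Round 2: R3 [cable_seated AND gpu_fault -> bios_posted]. Adds bios_posted.
Round 3: R4 [bios_posted -> reseat_ram]. Adds reseat_ram.
Closure: {bios_posted, boot_ok, cable_seated, driver_loaded, firmware_stale, gpu_fault, log_uploaded, no_display, overheat, reseat_ram, update_required} — 11 facts.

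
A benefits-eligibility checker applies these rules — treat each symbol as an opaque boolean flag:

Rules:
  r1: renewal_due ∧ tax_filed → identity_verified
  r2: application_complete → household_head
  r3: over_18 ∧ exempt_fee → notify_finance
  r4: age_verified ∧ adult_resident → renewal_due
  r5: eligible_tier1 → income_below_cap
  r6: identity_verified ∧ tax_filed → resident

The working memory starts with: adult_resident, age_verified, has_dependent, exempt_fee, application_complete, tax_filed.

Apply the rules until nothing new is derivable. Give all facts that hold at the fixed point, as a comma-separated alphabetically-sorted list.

adult_resident, age_verified, application_complete, exempt_fee, has_dependent, household_head, identity_verified, renewal_due, resident, tax_filed

Round 1: r2 [application_complete → household_head]; r4 [age_verified ∧ adult_resident → renewal_due]. Adds household_head, renewal_due.
Round 2: r1 [renewal_due ∧ tax_filed → identity_verified]. Adds identity_verified.
Round 3: r6 [identity_verified ∧ tax_filed → resident]. Adds resident.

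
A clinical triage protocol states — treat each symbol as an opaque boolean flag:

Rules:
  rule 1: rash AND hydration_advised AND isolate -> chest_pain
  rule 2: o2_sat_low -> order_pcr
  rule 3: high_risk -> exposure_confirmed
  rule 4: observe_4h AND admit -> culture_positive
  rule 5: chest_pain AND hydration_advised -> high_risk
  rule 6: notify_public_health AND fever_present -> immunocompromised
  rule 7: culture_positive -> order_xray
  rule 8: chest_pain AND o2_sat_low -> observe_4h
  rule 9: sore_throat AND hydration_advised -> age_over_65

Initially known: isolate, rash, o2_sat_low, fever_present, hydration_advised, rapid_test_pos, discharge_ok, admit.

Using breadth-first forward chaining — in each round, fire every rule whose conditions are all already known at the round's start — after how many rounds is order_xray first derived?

Round 1: rule 1 [rash AND hydration_advised AND isolate -> chest_pain]; rule 2 [o2_sat_low -> order_pcr]. New: chest_pain, order_pcr.
Round 2: rule 5 [chest_pain AND hydration_advised -> high_risk]; rule 8 [chest_pain AND o2_sat_low -> observe_4h]. New: high_risk, observe_4h.
Round 3: rule 3 [high_risk -> exposure_confirmed]; rule 4 [observe_4h AND admit -> culture_positive]. New: exposure_confirmed, culture_positive.
Round 4: rule 7 [culture_positive -> order_xray]. New: order_xray.
order_xray first appears in round 4.

4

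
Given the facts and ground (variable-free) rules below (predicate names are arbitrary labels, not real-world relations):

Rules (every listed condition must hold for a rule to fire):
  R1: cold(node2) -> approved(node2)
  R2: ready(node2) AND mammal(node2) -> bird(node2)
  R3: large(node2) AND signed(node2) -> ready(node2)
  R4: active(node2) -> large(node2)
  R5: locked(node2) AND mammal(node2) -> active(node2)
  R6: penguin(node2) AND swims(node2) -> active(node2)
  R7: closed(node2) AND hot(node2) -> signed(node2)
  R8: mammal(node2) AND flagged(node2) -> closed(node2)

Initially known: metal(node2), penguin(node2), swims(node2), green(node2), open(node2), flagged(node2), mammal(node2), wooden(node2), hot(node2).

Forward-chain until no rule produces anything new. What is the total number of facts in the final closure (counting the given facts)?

15

Round 1: R6 [penguin(node2) AND swims(node2) -> active(node2)]; R8 [mammal(node2) AND flagged(node2) -> closed(node2)]. Adds active(node2), closed(node2).
Round 2: R4 [active(node2) -> large(node2)]; R7 [closed(node2) AND hot(node2) -> signed(node2)]. Adds large(node2), signed(node2).
Round 3: R3 [large(node2) AND signed(node2) -> ready(node2)]. Adds ready(node2).
Round 4: R2 [ready(node2) AND mammal(node2) -> bird(node2)]. Adds bird(node2).
Closure: {active(node2), bird(node2), closed(node2), flagged(node2), green(node2), hot(node2), large(node2), mammal(node2), metal(node2), open(node2), penguin(node2), ready(node2), signed(node2), swims(node2), wooden(node2)} — 15 facts.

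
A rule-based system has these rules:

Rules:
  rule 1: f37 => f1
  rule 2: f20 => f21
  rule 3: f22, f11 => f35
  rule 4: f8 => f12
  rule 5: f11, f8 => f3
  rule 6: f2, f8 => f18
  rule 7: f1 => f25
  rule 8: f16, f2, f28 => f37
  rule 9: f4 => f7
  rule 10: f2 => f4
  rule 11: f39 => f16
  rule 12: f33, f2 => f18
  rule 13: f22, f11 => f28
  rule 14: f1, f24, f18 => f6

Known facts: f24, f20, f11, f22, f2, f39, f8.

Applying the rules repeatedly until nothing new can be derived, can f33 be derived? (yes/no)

no

Round 1 fires rule 2, rule 3, rule 4, rule 5, rule 6, rule 10, rule 11, rule 13, giving f21, f35, f12, f3, f18, f4, f16, f28.
Round 2 fires rule 8, rule 9, giving f37, f7.
Round 3 fires rule 1, giving f1.
Round 4 fires rule 7, rule 14, giving f25, f6.
Fixed point reached. No rule has f33 as a consequent, and it is not given.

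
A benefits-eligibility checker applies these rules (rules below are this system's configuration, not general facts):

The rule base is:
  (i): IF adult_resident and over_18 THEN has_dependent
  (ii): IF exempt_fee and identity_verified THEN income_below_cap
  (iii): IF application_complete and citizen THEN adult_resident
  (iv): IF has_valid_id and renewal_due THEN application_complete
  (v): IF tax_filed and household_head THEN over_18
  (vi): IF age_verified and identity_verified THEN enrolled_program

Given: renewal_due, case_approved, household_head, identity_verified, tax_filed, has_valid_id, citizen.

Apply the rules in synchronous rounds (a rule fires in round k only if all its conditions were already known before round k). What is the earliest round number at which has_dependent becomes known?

Round 1 fires (iv), (v), giving application_complete, over_18.
Round 2 fires (iii), giving adult_resident.
Round 3 fires (i), giving has_dependent.
has_dependent first appears in round 3.

3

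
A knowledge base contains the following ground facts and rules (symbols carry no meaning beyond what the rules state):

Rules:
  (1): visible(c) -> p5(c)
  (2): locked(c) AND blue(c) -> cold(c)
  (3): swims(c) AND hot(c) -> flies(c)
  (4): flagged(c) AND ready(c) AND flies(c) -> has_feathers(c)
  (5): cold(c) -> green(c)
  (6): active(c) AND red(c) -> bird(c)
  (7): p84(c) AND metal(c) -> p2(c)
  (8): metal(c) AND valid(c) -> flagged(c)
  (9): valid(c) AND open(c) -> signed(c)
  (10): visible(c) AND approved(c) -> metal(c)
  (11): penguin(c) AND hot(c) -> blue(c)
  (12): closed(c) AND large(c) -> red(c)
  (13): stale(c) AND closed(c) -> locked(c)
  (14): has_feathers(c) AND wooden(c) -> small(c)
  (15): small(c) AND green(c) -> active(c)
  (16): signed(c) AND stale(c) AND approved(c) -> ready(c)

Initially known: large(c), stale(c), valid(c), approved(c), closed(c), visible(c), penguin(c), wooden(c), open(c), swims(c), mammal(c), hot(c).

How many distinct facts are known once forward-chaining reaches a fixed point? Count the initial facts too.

27

[1] (1) [visible(c) -> p5(c)]; (3) [swims(c) AND hot(c) -> flies(c)]; (9) [valid(c) AND open(c) -> signed(c)]; (10) [visible(c) AND approved(c) -> metal(c)]; (11) [penguin(c) AND hot(c) -> blue(c)]; (12) [closed(c) AND large(c) -> red(c)]; (13) [stale(c) AND closed(c) -> locked(c)]. ⇒ new: p5(c), flies(c), signed(c), metal(c), blue(c), red(c), locked(c).
[2] (2) [locked(c) AND blue(c) -> cold(c)]; (8) [metal(c) AND valid(c) -> flagged(c)]; (16) [signed(c) AND stale(c) AND approved(c) -> ready(c)]. ⇒ new: cold(c), flagged(c), ready(c).
[3] (4) [flagged(c) AND ready(c) AND flies(c) -> has_feathers(c)]; (5) [cold(c) -> green(c)]. ⇒ new: has_feathers(c), green(c).
[4] (14) [has_feathers(c) AND wooden(c) -> small(c)]. ⇒ new: small(c).
[5] (15) [small(c) AND green(c) -> active(c)]. ⇒ new: active(c).
[6] (6) [active(c) AND red(c) -> bird(c)]. ⇒ new: bird(c).
Closure: {active(c), approved(c), bird(c), blue(c), closed(c), cold(c), flagged(c), flies(c), green(c), has_feathers(c), hot(c), large(c), locked(c), mammal(c), metal(c), open(c), p5(c), penguin(c), ready(c), red(c), signed(c), small(c), stale(c), swims(c), valid(c), visible(c), wooden(c)} — 27 facts.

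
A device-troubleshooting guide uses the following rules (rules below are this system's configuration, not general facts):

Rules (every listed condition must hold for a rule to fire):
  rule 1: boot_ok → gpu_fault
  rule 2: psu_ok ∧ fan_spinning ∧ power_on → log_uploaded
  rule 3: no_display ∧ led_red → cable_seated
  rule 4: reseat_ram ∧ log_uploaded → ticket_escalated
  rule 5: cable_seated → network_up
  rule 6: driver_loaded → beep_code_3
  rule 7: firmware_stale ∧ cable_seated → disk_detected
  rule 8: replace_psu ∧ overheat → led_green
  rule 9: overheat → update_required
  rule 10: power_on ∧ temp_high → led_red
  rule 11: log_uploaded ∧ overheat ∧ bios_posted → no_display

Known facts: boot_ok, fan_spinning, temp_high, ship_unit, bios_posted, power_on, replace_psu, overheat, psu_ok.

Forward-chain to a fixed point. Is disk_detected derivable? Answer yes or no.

no

[1] rule 1 [boot_ok → gpu_fault]; rule 2 [psu_ok ∧ fan_spinning ∧ power_on → log_uploaded]; rule 8 [replace_psu ∧ overheat → led_green]; rule 9 [overheat → update_required]; rule 10 [power_on ∧ temp_high → led_red]. ⇒ new: gpu_fault, log_uploaded, led_green, update_required, led_red.
[2] rule 11 [log_uploaded ∧ overheat ∧ bios_posted → no_display]. ⇒ new: no_display.
[3] rule 3 [no_display ∧ led_red → cable_seated]. ⇒ new: cable_seated.
[4] rule 5 [cable_seated → network_up]. ⇒ new: network_up.
Fixed point reached. disk_detected is concluded only by rule 7; rule 7 needs firmware_stale (never derived).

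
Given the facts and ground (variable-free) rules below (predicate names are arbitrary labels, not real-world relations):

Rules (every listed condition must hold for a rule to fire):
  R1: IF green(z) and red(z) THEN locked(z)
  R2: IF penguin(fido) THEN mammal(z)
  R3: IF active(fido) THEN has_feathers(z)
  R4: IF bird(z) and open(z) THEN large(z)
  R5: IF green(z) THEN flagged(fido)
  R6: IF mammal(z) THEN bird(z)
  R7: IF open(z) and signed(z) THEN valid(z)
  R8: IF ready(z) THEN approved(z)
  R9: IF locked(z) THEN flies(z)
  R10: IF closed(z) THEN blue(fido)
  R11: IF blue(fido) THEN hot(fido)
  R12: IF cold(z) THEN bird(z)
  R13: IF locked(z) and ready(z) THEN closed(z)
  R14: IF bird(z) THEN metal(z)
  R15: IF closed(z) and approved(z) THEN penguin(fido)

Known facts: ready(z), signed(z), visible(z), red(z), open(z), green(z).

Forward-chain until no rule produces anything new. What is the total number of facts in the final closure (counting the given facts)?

19

Round 1: R1 [IF green(z) and red(z) THEN locked(z)]; R5 [IF green(z) THEN flagged(fido)]; R7 [IF open(z) and signed(z) THEN valid(z)]; R8 [IF ready(z) THEN approved(z)]. New: locked(z), flagged(fido), valid(z), approved(z).
Round 2: R9 [IF locked(z) THEN flies(z)]; R13 [IF locked(z) and ready(z) THEN closed(z)]. New: flies(z), closed(z).
Round 3: R10 [IF closed(z) THEN blue(fido)]; R15 [IF closed(z) and approved(z) THEN penguin(fido)]. New: blue(fido), penguin(fido).
Round 4: R2 [IF penguin(fido) THEN mammal(z)]; R11 [IF blue(fido) THEN hot(fido)]. New: mammal(z), hot(fido).
Round 5: R6 [IF mammal(z) THEN bird(z)]. New: bird(z).
Round 6: R4 [IF bird(z) and open(z) THEN large(z)]; R14 [IF bird(z) THEN metal(z)]. New: large(z), metal(z).
Closure: {approved(z), bird(z), blue(fido), closed(z), flagged(fido), flies(z), green(z), hot(fido), large(z), locked(z), mammal(z), metal(z), open(z), penguin(fido), ready(z), red(z), signed(z), valid(z), visible(z)} — 19 facts.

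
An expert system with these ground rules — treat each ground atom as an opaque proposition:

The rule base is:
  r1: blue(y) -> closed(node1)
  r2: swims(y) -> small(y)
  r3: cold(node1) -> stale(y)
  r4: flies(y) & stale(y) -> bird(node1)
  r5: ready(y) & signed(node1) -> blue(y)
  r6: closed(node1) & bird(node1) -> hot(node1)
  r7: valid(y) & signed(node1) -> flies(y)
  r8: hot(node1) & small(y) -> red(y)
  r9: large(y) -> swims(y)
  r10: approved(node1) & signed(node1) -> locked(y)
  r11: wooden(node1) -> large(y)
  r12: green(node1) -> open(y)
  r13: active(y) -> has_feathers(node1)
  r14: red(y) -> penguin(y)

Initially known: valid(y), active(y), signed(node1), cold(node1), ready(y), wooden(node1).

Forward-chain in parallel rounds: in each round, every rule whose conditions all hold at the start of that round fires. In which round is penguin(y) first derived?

5

Round 1 — r3, r5, r7, r11, r13, derive stale(y), blue(y), flies(y), large(y), has_feathers(node1).
Round 2 — r1, r4, r9, derive closed(node1), bird(node1), swims(y).
Round 3 — r2, r6, derive small(y), hot(node1).
Round 4 — r8, derive red(y).
Round 5 — r14, derive penguin(y).
penguin(y) first appears in round 5.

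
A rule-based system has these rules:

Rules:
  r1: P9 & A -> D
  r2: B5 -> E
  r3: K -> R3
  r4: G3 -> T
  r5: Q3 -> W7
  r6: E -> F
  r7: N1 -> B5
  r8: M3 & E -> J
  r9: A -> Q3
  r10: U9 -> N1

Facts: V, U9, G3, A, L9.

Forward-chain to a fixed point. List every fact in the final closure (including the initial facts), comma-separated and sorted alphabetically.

A, B5, E, F, G3, L9, N1, Q3, T, U9, V, W7

[1] r4 [G3 -> T]; r9 [A -> Q3]; r10 [U9 -> N1]. ⇒ new: T, Q3, N1.
[2] r5 [Q3 -> W7]; r7 [N1 -> B5]. ⇒ new: W7, B5.
[3] r2 [B5 -> E]. ⇒ new: E.
[4] r6 [E -> F]. ⇒ new: F.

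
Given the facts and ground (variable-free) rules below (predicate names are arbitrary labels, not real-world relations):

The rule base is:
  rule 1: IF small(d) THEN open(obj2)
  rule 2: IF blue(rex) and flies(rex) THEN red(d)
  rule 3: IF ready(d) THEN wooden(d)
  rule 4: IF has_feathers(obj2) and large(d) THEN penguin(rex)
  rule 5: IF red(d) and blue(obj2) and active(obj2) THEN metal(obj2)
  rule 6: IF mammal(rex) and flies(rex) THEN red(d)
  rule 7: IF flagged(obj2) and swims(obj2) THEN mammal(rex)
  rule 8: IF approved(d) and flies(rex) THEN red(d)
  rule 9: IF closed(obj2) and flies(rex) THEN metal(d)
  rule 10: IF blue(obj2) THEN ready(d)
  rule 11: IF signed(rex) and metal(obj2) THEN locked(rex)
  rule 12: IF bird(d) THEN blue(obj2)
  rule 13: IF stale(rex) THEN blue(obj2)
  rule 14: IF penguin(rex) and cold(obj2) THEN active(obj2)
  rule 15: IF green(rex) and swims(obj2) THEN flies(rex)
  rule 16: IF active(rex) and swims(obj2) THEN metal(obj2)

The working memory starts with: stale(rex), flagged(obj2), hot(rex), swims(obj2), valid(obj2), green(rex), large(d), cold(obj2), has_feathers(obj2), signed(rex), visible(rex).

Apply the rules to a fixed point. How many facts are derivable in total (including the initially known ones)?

Round 1: rule 4 [IF has_feathers(obj2) and large(d) THEN penguin(rex)]; rule 7 [IF flagged(obj2) and swims(obj2) THEN mammal(rex)]; rule 13 [IF stale(rex) THEN blue(obj2)]; rule 15 [IF green(rex) and swims(obj2) THEN flies(rex)]. Adds penguin(rex), mammal(rex), blue(obj2), flies(rex).
Round 2: rule 6 [IF mammal(rex) and flies(rex) THEN red(d)]; rule 10 [IF blue(obj2) THEN ready(d)]; rule 14 [IF penguin(rex) and cold(obj2) THEN active(obj2)]. Adds red(d), ready(d), active(obj2).
Round 3: rule 3 [IF ready(d) THEN wooden(d)]; rule 5 [IF red(d) and blue(obj2) and active(obj2) THEN metal(obj2)]. Adds wooden(d), metal(obj2).
Round 4: rule 11 [IF signed(rex) and metal(obj2) THEN locked(rex)]. Adds locked(rex).
Closure: {active(obj2), blue(obj2), cold(obj2), flagged(obj2), flies(rex), green(rex), has_feathers(obj2), hot(rex), large(d), locked(rex), mammal(rex), metal(obj2), penguin(rex), ready(d), red(d), signed(rex), stale(rex), swims(obj2), valid(obj2), visible(rex), wooden(d)} — 21 facts.

21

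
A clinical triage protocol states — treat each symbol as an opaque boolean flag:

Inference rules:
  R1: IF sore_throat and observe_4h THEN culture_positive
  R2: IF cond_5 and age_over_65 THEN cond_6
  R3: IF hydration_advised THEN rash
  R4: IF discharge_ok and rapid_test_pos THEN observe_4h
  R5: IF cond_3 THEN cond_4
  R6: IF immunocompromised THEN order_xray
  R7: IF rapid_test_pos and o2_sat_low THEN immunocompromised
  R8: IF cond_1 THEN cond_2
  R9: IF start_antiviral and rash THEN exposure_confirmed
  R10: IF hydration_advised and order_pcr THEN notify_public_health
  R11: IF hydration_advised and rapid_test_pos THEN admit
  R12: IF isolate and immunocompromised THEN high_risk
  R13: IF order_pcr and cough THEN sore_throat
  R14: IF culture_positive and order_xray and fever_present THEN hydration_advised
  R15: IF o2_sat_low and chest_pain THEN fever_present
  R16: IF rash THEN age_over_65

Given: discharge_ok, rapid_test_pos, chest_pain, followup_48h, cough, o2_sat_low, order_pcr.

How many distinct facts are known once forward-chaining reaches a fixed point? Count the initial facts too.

18

Round 1: R4 [IF discharge_ok and rapid_test_pos THEN observe_4h]; R7 [IF rapid_test_pos and o2_sat_low THEN immunocompromised]; R13 [IF order_pcr and cough THEN sore_throat]; R15 [IF o2_sat_low and chest_pain THEN fever_present]. New: observe_4h, immunocompromised, sore_throat, fever_present.
Round 2: R1 [IF sore_throat and observe_4h THEN culture_positive]; R6 [IF immunocompromised THEN order_xray]. New: culture_positive, order_xray.
Round 3: R14 [IF culture_positive and order_xray and fever_present THEN hydration_advised]. New: hydration_advised.
Round 4: R3 [IF hydration_advised THEN rash]; R10 [IF hydration_advised and order_pcr THEN notify_public_health]; R11 [IF hydration_advised and rapid_test_pos THEN admit]. New: rash, notify_public_health, admit.
Round 5: R16 [IF rash THEN age_over_65]. New: age_over_65.
Closure: {admit, age_over_65, chest_pain, cough, culture_positive, discharge_ok, fever_present, followup_48h, hydration_advised, immunocompromised, notify_public_health, o2_sat_low, observe_4h, order_pcr, order_xray, rapid_test_pos, rash, sore_throat} — 18 facts.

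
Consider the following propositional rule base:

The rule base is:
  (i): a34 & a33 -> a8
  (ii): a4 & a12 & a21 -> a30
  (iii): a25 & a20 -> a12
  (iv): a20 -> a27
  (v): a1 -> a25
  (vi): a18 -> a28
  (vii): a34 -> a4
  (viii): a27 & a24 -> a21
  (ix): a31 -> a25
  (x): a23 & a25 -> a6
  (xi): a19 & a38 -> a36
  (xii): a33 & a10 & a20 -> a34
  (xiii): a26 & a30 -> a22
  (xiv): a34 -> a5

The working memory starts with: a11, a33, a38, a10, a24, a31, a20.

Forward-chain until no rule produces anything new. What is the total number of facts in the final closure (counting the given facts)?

[1] (iv) [a20 -> a27]; (ix) [a31 -> a25]; (xii) [a33 & a10 & a20 -> a34]. ⇒ new: a27, a25, a34.
[2] (i) [a34 & a33 -> a8]; (iii) [a25 & a20 -> a12]; (vii) [a34 -> a4]; (viii) [a27 & a24 -> a21]; (xiv) [a34 -> a5]. ⇒ new: a8, a12, a4, a21, a5.
[3] (ii) [a4 & a12 & a21 -> a30]. ⇒ new: a30.
Closure: {a10, a11, a12, a20, a21, a24, a25, a27, a30, a31, a33, a34, a38, a4, a5, a8} — 16 facts.

16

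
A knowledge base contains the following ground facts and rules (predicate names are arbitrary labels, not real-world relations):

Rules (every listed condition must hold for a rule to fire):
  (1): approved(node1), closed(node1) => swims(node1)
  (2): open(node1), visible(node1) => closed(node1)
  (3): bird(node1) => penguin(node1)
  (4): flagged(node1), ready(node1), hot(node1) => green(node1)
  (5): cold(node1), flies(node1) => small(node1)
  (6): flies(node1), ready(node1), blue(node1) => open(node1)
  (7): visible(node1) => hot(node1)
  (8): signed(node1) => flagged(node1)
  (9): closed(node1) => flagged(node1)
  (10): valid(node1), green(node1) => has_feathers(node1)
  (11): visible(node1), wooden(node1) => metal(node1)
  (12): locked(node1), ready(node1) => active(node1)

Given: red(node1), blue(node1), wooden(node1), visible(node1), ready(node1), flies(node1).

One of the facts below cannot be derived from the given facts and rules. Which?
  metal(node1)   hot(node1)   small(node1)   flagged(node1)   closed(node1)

small(node1)

[1] (6) [flies(node1), ready(node1), blue(node1) => open(node1)]; (7) [visible(node1) => hot(node1)]; (11) [visible(node1), wooden(node1) => metal(node1)]. ⇒ new: open(node1), hot(node1), metal(node1).
[2] (2) [open(node1), visible(node1) => closed(node1)]. ⇒ new: closed(node1).
[3] (9) [closed(node1) => flagged(node1)]. ⇒ new: flagged(node1).
[4] (4) [flagged(node1), ready(node1), hot(node1) => green(node1)]. ⇒ new: green(node1).
Derived: flagged(node1) (round 3), closed(node1) (round 2), hot(node1) (round 1), metal(node1) (round 1). small(node1) never appears in any round.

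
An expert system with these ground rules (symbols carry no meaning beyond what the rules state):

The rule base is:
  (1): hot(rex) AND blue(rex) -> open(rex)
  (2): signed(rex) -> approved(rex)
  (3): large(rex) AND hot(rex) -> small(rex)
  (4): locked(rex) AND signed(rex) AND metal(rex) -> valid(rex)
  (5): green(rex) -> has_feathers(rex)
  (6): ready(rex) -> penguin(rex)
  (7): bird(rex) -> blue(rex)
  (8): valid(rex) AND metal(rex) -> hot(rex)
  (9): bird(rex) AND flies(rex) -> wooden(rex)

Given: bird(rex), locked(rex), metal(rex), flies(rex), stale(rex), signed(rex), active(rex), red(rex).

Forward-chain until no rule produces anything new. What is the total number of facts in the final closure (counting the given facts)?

[1] (2) [signed(rex) -> approved(rex)]; (4) [locked(rex) AND signed(rex) AND metal(rex) -> valid(rex)]; (7) [bird(rex) -> blue(rex)]; (9) [bird(rex) AND flies(rex) -> wooden(rex)]. ⇒ new: approved(rex), valid(rex), blue(rex), wooden(rex).
[2] (8) [valid(rex) AND metal(rex) -> hot(rex)]. ⇒ new: hot(rex).
[3] (1) [hot(rex) AND blue(rex) -> open(rex)]. ⇒ new: open(rex).
Closure: {active(rex), approved(rex), bird(rex), blue(rex), flies(rex), hot(rex), locked(rex), metal(rex), open(rex), red(rex), signed(rex), stale(rex), valid(rex), wooden(rex)} — 14 facts.

14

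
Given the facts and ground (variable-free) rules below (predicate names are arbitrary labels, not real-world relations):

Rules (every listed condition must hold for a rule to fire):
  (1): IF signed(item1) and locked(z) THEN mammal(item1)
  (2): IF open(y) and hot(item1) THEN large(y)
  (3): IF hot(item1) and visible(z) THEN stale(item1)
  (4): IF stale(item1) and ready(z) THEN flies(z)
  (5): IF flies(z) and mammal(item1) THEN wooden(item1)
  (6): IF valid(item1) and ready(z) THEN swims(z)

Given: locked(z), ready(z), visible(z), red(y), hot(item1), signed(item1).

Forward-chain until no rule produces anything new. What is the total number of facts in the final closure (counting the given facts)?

[1] (1) [IF signed(item1) and locked(z) THEN mammal(item1)]; (3) [IF hot(item1) and visible(z) THEN stale(item1)]. ⇒ new: mammal(item1), stale(item1).
[2] (4) [IF stale(item1) and ready(z) THEN flies(z)]. ⇒ new: flies(z).
[3] (5) [IF flies(z) and mammal(item1) THEN wooden(item1)]. ⇒ new: wooden(item1).
Closure: {flies(z), hot(item1), locked(z), mammal(item1), ready(z), red(y), signed(item1), stale(item1), visible(z), wooden(item1)} — 10 facts.

10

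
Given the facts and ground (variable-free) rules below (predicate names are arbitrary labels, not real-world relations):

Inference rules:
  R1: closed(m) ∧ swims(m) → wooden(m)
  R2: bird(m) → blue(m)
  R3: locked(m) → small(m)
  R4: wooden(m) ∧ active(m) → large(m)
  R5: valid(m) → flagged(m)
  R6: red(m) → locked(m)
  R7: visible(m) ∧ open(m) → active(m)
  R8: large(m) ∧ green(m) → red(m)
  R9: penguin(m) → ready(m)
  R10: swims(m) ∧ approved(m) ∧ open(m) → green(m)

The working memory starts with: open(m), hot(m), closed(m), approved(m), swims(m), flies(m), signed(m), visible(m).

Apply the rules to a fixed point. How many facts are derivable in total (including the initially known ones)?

Round 1 — R1, R7, R10, derive wooden(m), active(m), green(m).
Round 2 — R4, derive large(m).
Round 3 — R8, derive red(m).
Round 4 — R6, derive locked(m).
Round 5 — R3, derive small(m).
Closure: {active(m), approved(m), closed(m), flies(m), green(m), hot(m), large(m), locked(m), open(m), red(m), signed(m), small(m), swims(m), visible(m), wooden(m)} — 15 facts.

15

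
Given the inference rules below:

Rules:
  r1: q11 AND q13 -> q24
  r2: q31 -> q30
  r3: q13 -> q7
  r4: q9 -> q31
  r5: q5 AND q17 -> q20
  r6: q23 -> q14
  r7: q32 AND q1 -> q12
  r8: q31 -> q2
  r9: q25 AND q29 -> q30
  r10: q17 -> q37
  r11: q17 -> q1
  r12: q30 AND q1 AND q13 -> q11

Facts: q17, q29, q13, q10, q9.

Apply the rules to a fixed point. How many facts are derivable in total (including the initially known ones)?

Round 1: r3 [q13 -> q7]; r4 [q9 -> q31]; r10 [q17 -> q37]; r11 [q17 -> q1]. Adds q7, q31, q37, q1.
Round 2: r2 [q31 -> q30]; r8 [q31 -> q2]. Adds q30, q2.
Round 3: r12 [q30 AND q1 AND q13 -> q11]. Adds q11.
Round 4: r1 [q11 AND q13 -> q24]. Adds q24.
Closure: {q1, q10, q11, q13, q17, q2, q24, q29, q30, q31, q37, q7, q9} — 13 facts.

13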